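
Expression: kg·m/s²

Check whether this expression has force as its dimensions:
Yes

The expression kg·m/s² has dimensions [L M T^-2], which is exactly force [L M T^-2].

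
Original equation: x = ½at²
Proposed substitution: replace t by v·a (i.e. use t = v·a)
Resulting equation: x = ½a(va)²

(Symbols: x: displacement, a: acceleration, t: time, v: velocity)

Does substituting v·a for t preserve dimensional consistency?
No

[t] = [T] and [v·a] = [L^2 T^-3]. These differ, so the substitution replaces a quantity by one of different dimensions and the result x = ½a(va)² has LHS [L] vs RHS [L^5 T^-8] — inconsistent.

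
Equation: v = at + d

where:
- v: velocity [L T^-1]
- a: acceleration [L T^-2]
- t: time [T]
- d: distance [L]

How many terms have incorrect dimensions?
1

LHS v: [L T^-1]
- at: [L T^-1] ✓
- d: [L] ✗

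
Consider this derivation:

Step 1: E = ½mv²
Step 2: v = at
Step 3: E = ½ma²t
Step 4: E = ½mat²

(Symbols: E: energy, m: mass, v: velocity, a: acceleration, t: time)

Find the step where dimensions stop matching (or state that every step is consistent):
Step 3

Step 1: E = ½mv² → LHS [L^2 M T^-2], RHS [L^2 M T^-2] ✓
Step 2: v = at → LHS [L T^-1], RHS [L T^-1] ✓
Step 3: E = ½ma²t → LHS [L^2 M T^-2], RHS [L^2 M T^-3] ✗

The first dimensional inconsistency appears in step 3: E = ½ma²t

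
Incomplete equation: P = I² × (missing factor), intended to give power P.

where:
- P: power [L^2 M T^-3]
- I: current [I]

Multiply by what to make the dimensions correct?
R (resistance), dimensions [I^-2 L^2 M T^-3]

P has dimensions [L^2 M T^-3] and I² has dimensions [I^2].
The missing factor must have dimensions [L^2 M T^-3] / [I^2] = [I^-2 L^2 M T^-3], i.e. resistance (R).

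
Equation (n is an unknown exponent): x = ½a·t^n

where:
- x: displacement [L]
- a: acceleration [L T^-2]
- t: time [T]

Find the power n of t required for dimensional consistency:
n = 2

x has dimensions [L]; t has dimensions [T].
The rest of the RHS has dimensions [L T^-2], so t^n must supply [T^2].
With n = 2: ½a·t^2 has dimensions [L], matching the LHS ✓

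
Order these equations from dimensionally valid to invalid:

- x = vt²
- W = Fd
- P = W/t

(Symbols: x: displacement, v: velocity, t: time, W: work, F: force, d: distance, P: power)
Dimensionally correct: W = Fd, P = W/t
Dimensionally incorrect: x = vt²
Ordered (correct first, then incorrect): W = Fd, P = W/t, x = vt²

- x = vt²: LHS [L], RHS [L T] → incorrect ✗
- W = Fd: LHS [L^2 M T^-2], RHS [L^2 M T^-2] → correct ✓
- P = W/t: LHS [L^2 M T^-3], RHS [L^2 M T^-3] → correct ✓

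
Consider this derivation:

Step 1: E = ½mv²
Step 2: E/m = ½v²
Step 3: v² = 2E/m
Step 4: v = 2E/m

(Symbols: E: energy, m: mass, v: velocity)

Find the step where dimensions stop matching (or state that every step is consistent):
Step 4

Step 1: E = ½mv² → LHS [L^2 M T^-2], RHS [L^2 M T^-2] ✓
Step 2: E/m = ½v² → LHS [L^2 T^-2], RHS [L^2 T^-2] ✓
Step 3: v² = 2E/m → LHS [L^2 T^-2], RHS [L^2 T^-2] ✓
Step 4: v = 2E/m → LHS [L T^-1], RHS [L^2 T^-2] ✗

The first dimensional inconsistency appears in step 4: v = 2E/m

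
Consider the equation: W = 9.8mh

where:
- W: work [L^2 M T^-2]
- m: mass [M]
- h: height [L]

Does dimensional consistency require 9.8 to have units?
Yes

W has dimensions [L^2 M T^-2], while mh alone has dimensions [L M]. For the equation to balance, the factor 9.8 must carry dimensions [L T^-2] — it is a dimensional constant (a numerical value of a physical quantity with its units suppressed), not a pure number.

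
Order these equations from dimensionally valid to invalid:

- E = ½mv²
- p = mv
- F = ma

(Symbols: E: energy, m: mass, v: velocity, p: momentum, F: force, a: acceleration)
Dimensionally correct: E = ½mv², p = mv, F = ma
Dimensionally incorrect: none
Ordered (correct first, then incorrect): E = ½mv², p = mv, F = ma

- E = ½mv²: LHS [L^2 M T^-2], RHS [L^2 M T^-2] → correct ✓
- p = mv: LHS [L M T^-1], RHS [L M T^-1] → correct ✓
- F = ma: LHS [L M T^-2], RHS [L M T^-2] → correct ✓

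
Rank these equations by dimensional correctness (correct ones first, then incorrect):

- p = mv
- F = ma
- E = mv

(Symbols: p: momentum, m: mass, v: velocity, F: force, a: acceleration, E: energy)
Dimensionally correct: p = mv, F = ma
Dimensionally incorrect: E = mv
Ordered (correct first, then incorrect): p = mv, F = ma, E = mv

- p = mv: LHS [L M T^-1], RHS [L M T^-1] → correct ✓
- F = ma: LHS [L M T^-2], RHS [L M T^-2] → correct ✓
- E = mv: LHS [L^2 M T^-2], RHS [L M T^-1] → incorrect ✗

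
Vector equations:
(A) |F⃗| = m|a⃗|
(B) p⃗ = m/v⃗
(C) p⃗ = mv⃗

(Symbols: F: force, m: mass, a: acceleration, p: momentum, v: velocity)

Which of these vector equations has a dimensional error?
(B) p⃗ = m/v⃗

(A) |F⃗| = m|a⃗|: LHS [L M T^-2], RHS [L M T^-2] ✓ — magnitudes of vectors are scalars
(B) p⃗ = m/v⃗: LHS [L M T^-1], RHS [L^-1 M T] ✗ — momentum is mass times velocity; should be mv⃗ (and division by a vector is undefined)
(C) p⃗ = mv⃗: LHS [L M T^-1], RHS [L M T^-1] ✓ — mass (scalar) times velocity (vector)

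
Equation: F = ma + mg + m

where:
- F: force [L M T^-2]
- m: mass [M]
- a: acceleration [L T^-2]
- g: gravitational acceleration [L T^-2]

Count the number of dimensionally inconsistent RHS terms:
1

LHS F: [L M T^-2]
- ma: [L M T^-2] ✓
- mg: [L M T^-2] ✓
- m: [M] ✗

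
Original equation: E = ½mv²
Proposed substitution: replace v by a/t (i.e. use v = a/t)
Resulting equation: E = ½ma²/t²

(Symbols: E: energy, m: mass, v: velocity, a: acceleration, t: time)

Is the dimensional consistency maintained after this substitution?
No

[v] = [L T^-1] and [a/t] = [L T^-3]. These differ, so the substitution replaces a quantity by one of different dimensions and the result E = ½ma²/t² has LHS [L^2 M T^-2] vs RHS [L^2 M T^-6] — inconsistent.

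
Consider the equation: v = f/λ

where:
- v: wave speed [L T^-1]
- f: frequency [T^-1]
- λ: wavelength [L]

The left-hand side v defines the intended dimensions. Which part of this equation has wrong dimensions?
The right-hand side term f/λ

v has dimensions [L T^-1], but f/λ has dimensions [L^-1 T^-1], so the term f/λ is dimensionally wrong for v.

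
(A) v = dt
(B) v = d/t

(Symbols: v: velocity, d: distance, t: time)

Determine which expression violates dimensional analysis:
(A)

(A) v = dt: LHS [L T^-1], RHS [L T] ✗
(B) v = d/t: LHS [L T^-1], RHS [L T^-1] ✓

Expression (A) v = dt is dimensionally incorrect.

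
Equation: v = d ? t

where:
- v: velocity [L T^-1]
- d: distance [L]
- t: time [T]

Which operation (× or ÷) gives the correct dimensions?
division (÷): v = d ÷ t

v [L T^-1]; d [L]; t [T].
d × t → [L T] ✗
d ÷ t → [L T^-1] ✓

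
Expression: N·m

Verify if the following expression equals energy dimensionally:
Yes

The expression N·m has dimensions [L^2 M T^-2], which is exactly energy [L^2 M T^-2].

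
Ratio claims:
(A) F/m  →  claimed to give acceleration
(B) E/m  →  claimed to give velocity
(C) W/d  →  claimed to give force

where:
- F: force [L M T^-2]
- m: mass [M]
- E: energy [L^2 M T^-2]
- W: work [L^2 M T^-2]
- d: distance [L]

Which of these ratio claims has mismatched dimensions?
(B) E/m does not give velocity

(A) F/m: [L T^-2] = acceleration [L T^-2] ✓
(B) E/m: [L^2 T^-2] ≠ velocity [L T^-1] ✗
(C) W/d: [L M T^-2] = force [L M T^-2] ✓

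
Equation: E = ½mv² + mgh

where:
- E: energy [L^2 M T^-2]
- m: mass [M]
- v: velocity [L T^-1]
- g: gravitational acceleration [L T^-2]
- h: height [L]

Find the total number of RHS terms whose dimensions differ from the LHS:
0

LHS E: [L^2 M T^-2]
- ½mv²: [L^2 M T^-2] ✓
- mgh: [L^2 M T^-2] ✓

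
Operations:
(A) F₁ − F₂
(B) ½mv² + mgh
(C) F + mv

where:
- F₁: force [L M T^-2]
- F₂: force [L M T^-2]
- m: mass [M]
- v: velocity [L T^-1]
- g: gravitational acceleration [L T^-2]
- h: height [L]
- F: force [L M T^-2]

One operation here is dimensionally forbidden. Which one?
(C) F + mv

(A) F₁ − F₂: F₁ [L M T^-2] and F₂ [L M T^-2] — same dimensions ✓
(B) ½mv² + mgh: ½mv² [L^2 M T^-2] and mgh [L^2 M T^-2] — same dimensions ✓
(C) F + mv: F [L M T^-2] and mv [L M T^-1] — different dimensions cannot be added/subtracted ✗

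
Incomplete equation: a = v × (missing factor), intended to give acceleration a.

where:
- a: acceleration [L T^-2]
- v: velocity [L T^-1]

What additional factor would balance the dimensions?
1/t (inverse time), dimensions [T^-1]

a has dimensions [L T^-2] and v has dimensions [L T^-1].
The missing factor must have dimensions [L T^-2] / [L T^-1] = [T^-1], i.e. inverse time (1/t).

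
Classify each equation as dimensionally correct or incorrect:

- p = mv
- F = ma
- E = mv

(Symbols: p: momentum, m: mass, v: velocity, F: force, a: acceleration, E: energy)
Dimensionally correct: p = mv, F = ma
Dimensionally incorrect: E = mv
Ordered (correct first, then incorrect): p = mv, F = ma, E = mv

- p = mv: LHS [L M T^-1], RHS [L M T^-1] → correct ✓
- F = ma: LHS [L M T^-2], RHS [L M T^-2] → correct ✓
- E = mv: LHS [L^2 M T^-2], RHS [L M T^-1] → incorrect ✗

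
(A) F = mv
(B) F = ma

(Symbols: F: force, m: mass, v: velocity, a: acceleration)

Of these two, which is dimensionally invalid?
(A)

(A) F = mv: LHS [L M T^-2], RHS [L M T^-1] ✗
(B) F = ma: LHS [L M T^-2], RHS [L M T^-2] ✓

Expression (A) F = mv is dimensionally incorrect.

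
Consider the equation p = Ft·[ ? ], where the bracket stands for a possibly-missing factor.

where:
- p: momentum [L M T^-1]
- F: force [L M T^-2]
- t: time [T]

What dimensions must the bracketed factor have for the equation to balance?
Nothing is missing — the bracketed factor must be dimensionless.

p has dimensions [L M T^-1] and Ft already has dimensions [L M T^-1], so p = Ft is dimensionally complete.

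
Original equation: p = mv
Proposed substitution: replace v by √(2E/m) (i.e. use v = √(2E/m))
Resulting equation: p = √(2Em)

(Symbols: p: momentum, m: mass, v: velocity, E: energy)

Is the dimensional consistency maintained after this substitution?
Yes

[v] = [L T^-1] and [√(2E/m)] = [L T^-1]. These match, so the substitution replaces a quantity by one of the same dimensions and the result p = √(2Em) has LHS [L M T^-1] vs RHS [L M T^-1] — still consistent.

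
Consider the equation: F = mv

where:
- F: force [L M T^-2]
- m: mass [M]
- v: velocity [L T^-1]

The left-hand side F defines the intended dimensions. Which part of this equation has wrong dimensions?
The right-hand side term mv

F has dimensions [L M T^-2], but mv has dimensions [L M T^-1], so the term mv is dimensionally wrong for F.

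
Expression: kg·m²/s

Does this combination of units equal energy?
No

The expression kg·m²/s has dimensions [L^2 M T^-1], but energy has dimensions [L^2 M T^-2].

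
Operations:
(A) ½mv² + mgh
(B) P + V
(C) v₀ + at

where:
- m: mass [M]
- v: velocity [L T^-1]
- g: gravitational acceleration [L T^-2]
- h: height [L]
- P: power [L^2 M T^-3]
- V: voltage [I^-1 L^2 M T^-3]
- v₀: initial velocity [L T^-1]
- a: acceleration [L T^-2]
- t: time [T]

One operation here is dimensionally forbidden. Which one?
(B) P + V

(A) ½mv² + mgh: ½mv² [L^2 M T^-2] and mgh [L^2 M T^-2] — same dimensions ✓
(B) P + V: P [L^2 M T^-3] and V [I^-1 L^2 M T^-3] — different dimensions cannot be added/subtracted ✗
(C) v₀ + at: v₀ [L T^-1] and at [L T^-1] — same dimensions ✓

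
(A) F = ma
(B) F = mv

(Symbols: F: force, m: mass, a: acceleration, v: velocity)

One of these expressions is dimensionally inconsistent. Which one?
(B)

(A) F = ma: LHS [L M T^-2], RHS [L M T^-2] ✓
(B) F = mv: LHS [L M T^-2], RHS [L M T^-1] ✗

Expression (B) F = mv is dimensionally incorrect.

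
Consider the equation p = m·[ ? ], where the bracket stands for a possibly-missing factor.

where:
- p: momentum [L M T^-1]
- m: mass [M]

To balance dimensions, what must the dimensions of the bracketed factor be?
[L T^-1] — velocity (e.g. v)

p has dimensions [L M T^-1]; m has dimensions [M].
The bracketed factor must supply [L M T^-1] / [M] = [L T^-1].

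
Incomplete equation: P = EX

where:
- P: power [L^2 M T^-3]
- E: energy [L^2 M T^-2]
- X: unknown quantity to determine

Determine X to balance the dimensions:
X = f (inverse time / frequency (1/t)), dimensions [T^-1]

P has dimensions [L^2 M T^-3]; the rest of the RHS (E) has dimensions [L^2 M T^-2].
So X must have dimensions [T^-1] — X = f (inverse time / frequency (1/t)).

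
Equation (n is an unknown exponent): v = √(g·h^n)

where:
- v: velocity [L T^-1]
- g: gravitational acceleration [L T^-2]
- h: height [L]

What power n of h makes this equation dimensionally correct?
n = 1

v has dimensions [L T^-1]; h has dimensions [L].
With n = 1: √(g·h^1) has dimensions [L T^-1], matching the LHS ✓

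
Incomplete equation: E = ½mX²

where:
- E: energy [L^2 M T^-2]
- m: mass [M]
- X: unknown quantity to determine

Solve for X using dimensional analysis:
X = v (velocity), dimensions [L T^-1]

E has dimensions [L^2 M T^-2]; the rest of the RHS (½m) has dimensions [M].
So X² must have dimensions [L^2 T^-2], i.e. X has dimensions [L T^-1] — X = v (velocity).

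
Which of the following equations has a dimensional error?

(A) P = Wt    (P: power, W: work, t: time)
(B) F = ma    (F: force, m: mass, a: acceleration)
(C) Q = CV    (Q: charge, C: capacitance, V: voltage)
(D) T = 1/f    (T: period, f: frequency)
(A) P = Wt

The equation (A) P = Wt is dimensionally incorrect.

LHS (P): [L^2 M T^-3]
RHS (Wt): [L^2 M T^-1] ✗

The dimensions do not match. The other three equations balance.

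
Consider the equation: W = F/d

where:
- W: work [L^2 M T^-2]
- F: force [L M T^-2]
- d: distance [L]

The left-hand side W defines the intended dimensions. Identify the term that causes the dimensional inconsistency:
The right-hand side term F/d

W has dimensions [L^2 M T^-2], but F/d has dimensions [M T^-2], so the term F/d is dimensionally wrong for W.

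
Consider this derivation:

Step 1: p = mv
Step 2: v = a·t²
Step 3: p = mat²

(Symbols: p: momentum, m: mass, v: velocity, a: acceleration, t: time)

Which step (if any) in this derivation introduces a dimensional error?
Step 2

Step 1: p = mv → LHS [L M T^-1], RHS [L M T^-1] ✓
Step 2: v = a·t² → LHS [L T^-1], RHS [L] ✗

The first dimensional inconsistency appears in step 2: v = a·t²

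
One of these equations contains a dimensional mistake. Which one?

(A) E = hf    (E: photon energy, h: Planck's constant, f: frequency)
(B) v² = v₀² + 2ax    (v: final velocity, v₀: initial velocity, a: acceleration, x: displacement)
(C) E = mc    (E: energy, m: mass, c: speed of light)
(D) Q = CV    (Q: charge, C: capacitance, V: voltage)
(C) E = mc

The equation (C) E = mc is dimensionally incorrect.

LHS (E): [L^2 M T^-2]
RHS (mc): [L M T^-1] ✗

The dimensions do not match. The other three equations balance.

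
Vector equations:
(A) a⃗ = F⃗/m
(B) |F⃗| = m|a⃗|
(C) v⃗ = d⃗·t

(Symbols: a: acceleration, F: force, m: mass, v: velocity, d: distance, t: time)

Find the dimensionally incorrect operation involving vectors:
(C) v⃗ = d⃗·t

(A) a⃗ = F⃗/m: LHS [L T^-2], RHS [L T^-2] ✓ — force (vector) divided by mass (scalar)
(B) |F⃗| = m|a⃗|: LHS [L M T^-2], RHS [L M T^-2] ✓ — magnitudes of vectors are scalars
(C) v⃗ = d⃗·t: LHS [L T^-1], RHS [L T] ✗ — velocity is displacement per time; should be d⃗/t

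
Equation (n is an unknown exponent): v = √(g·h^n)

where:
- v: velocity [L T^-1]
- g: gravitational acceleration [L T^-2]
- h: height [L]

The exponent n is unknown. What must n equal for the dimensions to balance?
n = 1

v has dimensions [L T^-1]; h has dimensions [L].
With n = 1: √(g·h^1) has dimensions [L T^-1], matching the LHS ✓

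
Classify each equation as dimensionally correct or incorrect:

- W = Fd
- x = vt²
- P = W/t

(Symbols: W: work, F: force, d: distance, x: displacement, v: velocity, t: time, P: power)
Dimensionally correct: W = Fd, P = W/t
Dimensionally incorrect: x = vt²
Ordered (correct first, then incorrect): W = Fd, P = W/t, x = vt²

- W = Fd: LHS [L^2 M T^-2], RHS [L^2 M T^-2] → correct ✓
- x = vt²: LHS [L], RHS [L T] → incorrect ✗
- P = W/t: LHS [L^2 M T^-3], RHS [L^2 M T^-3] → correct ✓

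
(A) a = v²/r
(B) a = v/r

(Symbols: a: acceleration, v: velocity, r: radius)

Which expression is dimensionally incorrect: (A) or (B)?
(B)

(A) a = v²/r: LHS [L T^-2], RHS [L T^-2] ✓
(B) a = v/r: LHS [L T^-2], RHS [T^-1] ✗

Expression (B) a = v/r is dimensionally incorrect.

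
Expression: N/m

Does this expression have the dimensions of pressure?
No

The expression N/m has dimensions [M T^-2], but pressure has dimensions [L^-1 M T^-2].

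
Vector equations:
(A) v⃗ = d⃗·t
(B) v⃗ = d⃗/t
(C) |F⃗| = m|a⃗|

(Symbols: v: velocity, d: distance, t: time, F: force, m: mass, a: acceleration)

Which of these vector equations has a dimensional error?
(A) v⃗ = d⃗·t

(A) v⃗ = d⃗·t: LHS [L T^-1], RHS [L T] ✗ — velocity is displacement per time; should be d⃗/t
(B) v⃗ = d⃗/t: LHS [L T^-1], RHS [L T^-1] ✓ — displacement (vector) divided by time (scalar)
(C) |F⃗| = m|a⃗|: LHS [L M T^-2], RHS [L M T^-2] ✓ — magnitudes of vectors are scalars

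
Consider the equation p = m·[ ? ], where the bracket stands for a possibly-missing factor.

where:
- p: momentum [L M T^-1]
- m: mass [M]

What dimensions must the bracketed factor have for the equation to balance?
[L T^-1] — velocity (e.g. v)

p has dimensions [L M T^-1]; m has dimensions [M].
The bracketed factor must supply [L M T^-1] / [M] = [L T^-1].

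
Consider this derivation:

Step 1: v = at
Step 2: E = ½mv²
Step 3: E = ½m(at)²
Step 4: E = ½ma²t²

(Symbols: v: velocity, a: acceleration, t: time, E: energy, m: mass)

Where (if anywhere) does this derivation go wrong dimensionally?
No step introduces an error — all steps are dimensionally consistent.

Step 1: v = at → LHS [L T^-1], RHS [L T^-1] ✓
Step 2: E = ½mv² → LHS [L^2 M T^-2], RHS [L^2 M T^-2] ✓
Step 3: E = ½m(at)² → LHS [L^2 M T^-2], RHS [L^2 M T^-2] ✓
Step 4: E = ½ma²t² → LHS [L^2 M T^-2], RHS [L^2 M T^-2] ✓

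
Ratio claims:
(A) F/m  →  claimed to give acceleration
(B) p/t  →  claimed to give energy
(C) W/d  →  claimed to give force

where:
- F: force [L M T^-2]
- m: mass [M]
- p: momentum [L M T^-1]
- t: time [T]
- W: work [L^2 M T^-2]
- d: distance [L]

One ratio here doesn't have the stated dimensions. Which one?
(B) p/t does not give energy

(A) F/m: [L T^-2] = acceleration [L T^-2] ✓
(B) p/t: [L M T^-2] ≠ energy [L^2 M T^-2] ✗
(C) W/d: [L M T^-2] = force [L M T^-2] ✓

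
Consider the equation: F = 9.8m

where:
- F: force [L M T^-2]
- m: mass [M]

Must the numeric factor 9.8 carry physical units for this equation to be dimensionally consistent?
Yes

F has dimensions [L M T^-2], while m alone has dimensions [M]. For the equation to balance, the factor 9.8 must carry dimensions [L T^-2] — it is a dimensional constant (a numerical value of a physical quantity with its units suppressed), not a pure number.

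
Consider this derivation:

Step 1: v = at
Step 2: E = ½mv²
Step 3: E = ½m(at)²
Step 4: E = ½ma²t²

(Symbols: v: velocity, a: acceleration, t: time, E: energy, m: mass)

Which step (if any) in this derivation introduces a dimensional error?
No step introduces an error — all steps are dimensionally consistent.

Step 1: v = at → LHS [L T^-1], RHS [L T^-1] ✓
Step 2: E = ½mv² → LHS [L^2 M T^-2], RHS [L^2 M T^-2] ✓
Step 3: E = ½m(at)² → LHS [L^2 M T^-2], RHS [L^2 M T^-2] ✓
Step 4: E = ½ma²t² → LHS [L^2 M T^-2], RHS [L^2 M T^-2] ✓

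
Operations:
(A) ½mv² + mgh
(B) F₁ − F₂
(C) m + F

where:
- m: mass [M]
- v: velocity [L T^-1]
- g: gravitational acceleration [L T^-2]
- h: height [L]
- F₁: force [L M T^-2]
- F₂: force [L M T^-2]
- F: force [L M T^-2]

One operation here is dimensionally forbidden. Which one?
(C) m + F

(A) ½mv² + mgh: ½mv² [L^2 M T^-2] and mgh [L^2 M T^-2] — same dimensions ✓
(B) F₁ − F₂: F₁ [L M T^-2] and F₂ [L M T^-2] — same dimensions ✓
(C) m + F: m [M] and F [L M T^-2] — different dimensions cannot be added/subtracted ✗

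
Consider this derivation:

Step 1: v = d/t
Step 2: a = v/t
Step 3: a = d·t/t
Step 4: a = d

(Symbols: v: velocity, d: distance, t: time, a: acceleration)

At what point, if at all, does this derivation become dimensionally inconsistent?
Step 3

Step 1: v = d/t → LHS [L T^-1], RHS [L T^-1] ✓
Step 2: a = v/t → LHS [L T^-2], RHS [L T^-2] ✓
Step 3: a = d·t/t → LHS [L T^-2], RHS [L] ✗

The first dimensional inconsistency appears in step 3: a = d·t/t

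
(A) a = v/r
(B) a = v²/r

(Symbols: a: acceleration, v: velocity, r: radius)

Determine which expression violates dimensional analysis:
(A)

(A) a = v/r: LHS [L T^-2], RHS [T^-1] ✗
(B) a = v²/r: LHS [L T^-2], RHS [L T^-2] ✓

Expression (A) a = v/r is dimensionally incorrect.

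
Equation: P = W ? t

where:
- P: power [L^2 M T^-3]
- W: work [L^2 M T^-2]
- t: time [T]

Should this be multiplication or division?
division (÷): P = W ÷ t

P [L^2 M T^-3]; W [L^2 M T^-2]; t [T].
W × t → [L^2 M T^-1] ✗
W ÷ t → [L^2 M T^-3] ✓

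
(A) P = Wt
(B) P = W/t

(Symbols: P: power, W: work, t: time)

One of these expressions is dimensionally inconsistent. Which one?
(A)

(A) P = Wt: LHS [L^2 M T^-3], RHS [L^2 M T^-1] ✗
(B) P = W/t: LHS [L^2 M T^-3], RHS [L^2 M T^-3] ✓

Expression (A) P = Wt is dimensionally incorrect.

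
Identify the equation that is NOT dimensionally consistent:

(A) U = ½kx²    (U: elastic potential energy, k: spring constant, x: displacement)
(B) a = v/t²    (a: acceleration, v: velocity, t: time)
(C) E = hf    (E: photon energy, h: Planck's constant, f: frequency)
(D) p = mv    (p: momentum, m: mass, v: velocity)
(B) a = v/t²

The equation (B) a = v/t² is dimensionally incorrect.

LHS (a): [L T^-2]
RHS (v/t²): [L T^-3] ✗

The dimensions do not match. The other three equations balance.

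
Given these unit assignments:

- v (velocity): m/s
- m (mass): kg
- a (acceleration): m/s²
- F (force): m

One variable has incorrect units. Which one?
F

The variable F (force) should have units N, not m.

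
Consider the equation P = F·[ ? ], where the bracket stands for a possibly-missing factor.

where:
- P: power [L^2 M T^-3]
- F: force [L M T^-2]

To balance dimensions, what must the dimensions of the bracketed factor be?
[L T^-1] — velocity (e.g. v)

P has dimensions [L^2 M T^-3]; F has dimensions [L M T^-2].
The bracketed factor must supply [L^2 M T^-3] / [L M T^-2] = [L T^-1].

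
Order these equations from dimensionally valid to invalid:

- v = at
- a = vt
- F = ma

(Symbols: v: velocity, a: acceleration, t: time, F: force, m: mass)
Dimensionally correct: v = at, F = ma
Dimensionally incorrect: a = vt
Ordered (correct first, then incorrect): v = at, F = ma, a = vt

- v = at: LHS [L T^-1], RHS [L T^-1] → correct ✓
- a = vt: LHS [L T^-2], RHS [L] → incorrect ✗
- F = ma: LHS [L M T^-2], RHS [L M T^-2] → correct ✓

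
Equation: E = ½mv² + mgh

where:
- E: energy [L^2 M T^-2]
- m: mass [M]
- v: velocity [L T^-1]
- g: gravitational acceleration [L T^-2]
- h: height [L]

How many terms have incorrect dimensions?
0

LHS E: [L^2 M T^-2]
- ½mv²: [L^2 M T^-2] ✓
- mgh: [L^2 M T^-2] ✓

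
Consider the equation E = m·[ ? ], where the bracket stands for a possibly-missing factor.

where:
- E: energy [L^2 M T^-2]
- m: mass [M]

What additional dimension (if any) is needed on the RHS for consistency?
[L^2 T^-2] — velocity squared (e.g. v²)

E has dimensions [L^2 M T^-2]; m has dimensions [M].
The bracketed factor must supply [L^2 M T^-2] / [M] = [L^2 T^-2].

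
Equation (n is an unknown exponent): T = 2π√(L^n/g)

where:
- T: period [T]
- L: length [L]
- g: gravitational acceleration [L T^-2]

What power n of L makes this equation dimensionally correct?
n = 1

T has dimensions [T]; L has dimensions [L].
With n = 1: 2π√(L^1/g) has dimensions [T], matching the LHS ✓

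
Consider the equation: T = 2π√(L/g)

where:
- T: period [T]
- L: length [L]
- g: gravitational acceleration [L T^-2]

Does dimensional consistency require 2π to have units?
No

T has dimensions [T] and √(L/g) already has dimensions [T], so the equation balances without 2π contributing any dimensions. 2π is a pure (dimensionless) number; changing or removing it would not affect dimensional consistency.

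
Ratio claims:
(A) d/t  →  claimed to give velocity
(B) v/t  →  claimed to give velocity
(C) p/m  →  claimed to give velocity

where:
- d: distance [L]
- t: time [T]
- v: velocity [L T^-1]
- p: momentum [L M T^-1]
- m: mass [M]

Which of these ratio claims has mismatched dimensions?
(B) v/t does not give velocity

(A) d/t: [L T^-1] = velocity [L T^-1] ✓
(B) v/t: [L T^-2] ≠ velocity [L T^-1] ✗
(C) p/m: [L T^-1] = velocity [L T^-1] ✓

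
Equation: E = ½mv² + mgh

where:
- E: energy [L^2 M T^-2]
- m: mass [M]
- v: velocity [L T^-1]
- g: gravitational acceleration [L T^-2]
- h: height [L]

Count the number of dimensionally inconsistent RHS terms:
0

LHS E: [L^2 M T^-2]
- ½mv²: [L^2 M T^-2] ✓
- mgh: [L^2 M T^-2] ✓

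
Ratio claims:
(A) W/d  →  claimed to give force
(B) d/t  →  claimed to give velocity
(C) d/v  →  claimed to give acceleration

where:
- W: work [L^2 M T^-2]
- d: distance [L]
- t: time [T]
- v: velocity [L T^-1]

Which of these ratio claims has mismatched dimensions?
(C) d/v does not give acceleration

(A) W/d: [L M T^-2] = force [L M T^-2] ✓
(B) d/t: [L T^-1] = velocity [L T^-1] ✓
(C) d/v: [T] ≠ acceleration [L T^-2] ✗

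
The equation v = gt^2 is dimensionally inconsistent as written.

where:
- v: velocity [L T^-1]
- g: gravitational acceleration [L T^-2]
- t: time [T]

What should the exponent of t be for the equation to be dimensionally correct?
The exponent of t should be 1: v = gt

The LHS v has dimensions [L T^-1]; t has dimensions [T].
As written, the RHS gt^2 (exponent 2 on t) has dimensions [L], which does not match.
With exponent 1, the RHS gt has dimensions [L T^-1], matching the LHS.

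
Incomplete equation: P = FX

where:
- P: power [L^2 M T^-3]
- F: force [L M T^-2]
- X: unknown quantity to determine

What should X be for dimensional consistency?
X = v (velocity), dimensions [L T^-1]

P has dimensions [L^2 M T^-3]; the rest of the RHS (F) has dimensions [L M T^-2].
So X must have dimensions [L T^-1] — X = v (velocity).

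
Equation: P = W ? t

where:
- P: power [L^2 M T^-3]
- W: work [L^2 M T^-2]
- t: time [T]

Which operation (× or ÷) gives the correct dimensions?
division (÷): P = W ÷ t

P [L^2 M T^-3]; W [L^2 M T^-2]; t [T].
W × t → [L^2 M T^-1] ✗
W ÷ t → [L^2 M T^-3] ✓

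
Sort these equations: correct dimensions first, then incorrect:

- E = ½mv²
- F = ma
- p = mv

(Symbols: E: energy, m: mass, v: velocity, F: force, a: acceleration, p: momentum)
Dimensionally correct: E = ½mv², F = ma, p = mv
Dimensionally incorrect: none
Ordered (correct first, then incorrect): E = ½mv², F = ma, p = mv

- E = ½mv²: LHS [L^2 M T^-2], RHS [L^2 M T^-2] → correct ✓
- F = ma: LHS [L M T^-2], RHS [L M T^-2] → correct ✓
- p = mv: LHS [L M T^-1], RHS [L M T^-1] → correct ✓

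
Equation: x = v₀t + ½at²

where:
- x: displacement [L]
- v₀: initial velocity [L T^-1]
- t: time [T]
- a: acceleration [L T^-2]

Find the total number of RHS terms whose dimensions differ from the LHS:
0

LHS x: [L]
- v₀t: [L] ✓
- ½at²: [L] ✓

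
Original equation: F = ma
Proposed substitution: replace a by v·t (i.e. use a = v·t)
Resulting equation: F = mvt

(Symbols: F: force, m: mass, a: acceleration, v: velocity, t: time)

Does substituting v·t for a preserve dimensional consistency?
No

[a] = [L T^-2] and [v·t] = [L]. These differ, so the substitution replaces a quantity by one of different dimensions and the result F = mvt has LHS [L M T^-2] vs RHS [L M] — inconsistent.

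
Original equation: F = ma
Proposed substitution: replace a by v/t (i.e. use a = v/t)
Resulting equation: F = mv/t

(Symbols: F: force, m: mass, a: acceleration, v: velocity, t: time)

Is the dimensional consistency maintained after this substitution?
Yes

[a] = [L T^-2] and [v/t] = [L T^-2]. These match, so the substitution replaces a quantity by one of the same dimensions and the result F = mv/t has LHS [L M T^-2] vs RHS [L M T^-2] — still consistent.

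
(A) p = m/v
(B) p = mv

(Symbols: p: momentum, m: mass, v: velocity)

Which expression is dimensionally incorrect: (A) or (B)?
(A)

(A) p = m/v: LHS [L M T^-1], RHS [L^-1 M T] ✗
(B) p = mv: LHS [L M T^-1], RHS [L M T^-1] ✓

Expression (A) p = m/v is dimensionally incorrect.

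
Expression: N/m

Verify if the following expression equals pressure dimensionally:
No

The expression N/m has dimensions [M T^-2], but pressure has dimensions [L^-1 M T^-2].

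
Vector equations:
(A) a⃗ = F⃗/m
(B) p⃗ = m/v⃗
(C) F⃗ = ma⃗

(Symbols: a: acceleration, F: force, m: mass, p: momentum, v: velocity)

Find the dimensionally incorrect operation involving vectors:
(B) p⃗ = m/v⃗

(A) a⃗ = F⃗/m: LHS [L T^-2], RHS [L T^-2] ✓ — force (vector) divided by mass (scalar)
(B) p⃗ = m/v⃗: LHS [L M T^-1], RHS [L^-1 M T] ✗ — momentum is mass times velocity; should be mv⃗ (and division by a vector is undefined)
(C) F⃗ = ma⃗: LHS [L M T^-2], RHS [L M T^-2] ✓ — Force and acceleration are vectors, mass is a scalar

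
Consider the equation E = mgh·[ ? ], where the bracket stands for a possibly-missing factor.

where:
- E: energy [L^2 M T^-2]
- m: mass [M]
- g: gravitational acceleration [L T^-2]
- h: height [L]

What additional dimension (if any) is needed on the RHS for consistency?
Nothing is missing — the bracketed factor must be dimensionless.

E has dimensions [L^2 M T^-2] and mgh already has dimensions [L^2 M T^-2], so E = mgh is dimensionally complete.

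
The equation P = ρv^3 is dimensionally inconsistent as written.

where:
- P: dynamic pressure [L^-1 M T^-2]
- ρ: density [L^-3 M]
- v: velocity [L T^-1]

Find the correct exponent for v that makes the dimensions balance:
The exponent of v should be 2: P = ρv^2

The LHS P has dimensions [L^-1 M T^-2]; v has dimensions [L T^-1].
As written, the RHS ρv^3 (exponent 3 on v) has dimensions [M T^-3], which does not match.
With exponent 2, the RHS ρv^2 has dimensions [L^-1 M T^-2], matching the LHS.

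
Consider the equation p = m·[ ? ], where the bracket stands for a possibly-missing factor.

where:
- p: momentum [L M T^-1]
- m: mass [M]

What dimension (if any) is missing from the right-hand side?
[L T^-1] — velocity (e.g. v)

p has dimensions [L M T^-1]; m has dimensions [M].
The bracketed factor must supply [L M T^-1] / [M] = [L T^-1].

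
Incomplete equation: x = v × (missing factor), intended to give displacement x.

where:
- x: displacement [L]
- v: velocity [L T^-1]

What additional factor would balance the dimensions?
t (time), dimensions [T]

x has dimensions [L] and v has dimensions [L T^-1].
The missing factor must have dimensions [L] / [L T^-1] = [T], i.e. time (t).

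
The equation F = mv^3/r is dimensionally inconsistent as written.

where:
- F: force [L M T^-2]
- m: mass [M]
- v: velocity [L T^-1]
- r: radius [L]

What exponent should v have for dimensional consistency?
The exponent of v should be 2: F = mv^2/r

The LHS F has dimensions [L M T^-2]; v has dimensions [L T^-1].
As written, the RHS mv^3/r (exponent 3 on v) has dimensions [L^2 M T^-3], which does not match.
With exponent 2, the RHS mv^2/r has dimensions [L M T^-2], matching the LHS.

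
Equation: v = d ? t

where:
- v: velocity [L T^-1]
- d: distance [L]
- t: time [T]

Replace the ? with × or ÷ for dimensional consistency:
division (÷): v = d ÷ t

v [L T^-1]; d [L]; t [T].
d × t → [L T] ✗
d ÷ t → [L T^-1] ✓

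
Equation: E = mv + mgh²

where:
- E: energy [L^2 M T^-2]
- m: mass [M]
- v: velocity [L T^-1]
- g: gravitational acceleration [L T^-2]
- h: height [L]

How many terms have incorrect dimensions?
2

LHS E: [L^2 M T^-2]
- mv: [L M T^-1] ✗
- mgh²: [L^3 M T^-2] ✗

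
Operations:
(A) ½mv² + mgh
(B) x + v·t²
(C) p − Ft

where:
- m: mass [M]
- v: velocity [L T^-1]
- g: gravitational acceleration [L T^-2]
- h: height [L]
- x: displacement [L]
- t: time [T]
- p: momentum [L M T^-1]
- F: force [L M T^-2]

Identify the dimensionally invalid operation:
(B) x + v·t²

(A) ½mv² + mgh: ½mv² [L^2 M T^-2] and mgh [L^2 M T^-2] — same dimensions ✓
(B) x + v·t²: x [L] and v·t² [L T] — different dimensions cannot be added/subtracted ✗
(C) p − Ft: p [L M T^-1] and Ft [L M T^-1] — same dimensions ✓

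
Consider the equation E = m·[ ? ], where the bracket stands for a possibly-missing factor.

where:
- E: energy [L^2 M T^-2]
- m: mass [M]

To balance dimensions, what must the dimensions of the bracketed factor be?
[L^2 T^-2] — velocity squared (e.g. v²)

E has dimensions [L^2 M T^-2]; m has dimensions [M].
The bracketed factor must supply [L^2 M T^-2] / [M] = [L^2 T^-2].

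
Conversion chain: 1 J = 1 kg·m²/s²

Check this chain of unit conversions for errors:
The chain is correct (no errors).

Correct: Joule is defined as kg·m²/s²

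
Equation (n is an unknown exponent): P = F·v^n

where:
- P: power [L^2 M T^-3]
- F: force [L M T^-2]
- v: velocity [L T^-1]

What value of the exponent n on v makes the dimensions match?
n = 1

P has dimensions [L^2 M T^-3]; v has dimensions [L T^-1].
The rest of the RHS has dimensions [L M T^-2], so v^n must supply [L T^-1].
With n = 1: F·v^1 has dimensions [L^2 M T^-3], matching the LHS ✓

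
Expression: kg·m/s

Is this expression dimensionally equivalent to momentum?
Yes

The expression kg·m/s has dimensions [L M T^-1], which is exactly momentum [L M T^-1].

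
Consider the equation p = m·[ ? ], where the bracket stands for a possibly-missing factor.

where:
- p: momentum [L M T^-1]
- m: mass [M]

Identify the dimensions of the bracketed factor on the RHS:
[L T^-1] — velocity (e.g. v)

p has dimensions [L M T^-1]; m has dimensions [M].
The bracketed factor must supply [L M T^-1] / [M] = [L T^-1].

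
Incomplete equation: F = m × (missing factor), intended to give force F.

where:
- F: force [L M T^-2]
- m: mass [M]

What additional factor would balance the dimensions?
a (acceleration), dimensions [L T^-2]

F has dimensions [L M T^-2] and m has dimensions [M].
The missing factor must have dimensions [L M T^-2] / [M] = [L T^-2], i.e. acceleration (a).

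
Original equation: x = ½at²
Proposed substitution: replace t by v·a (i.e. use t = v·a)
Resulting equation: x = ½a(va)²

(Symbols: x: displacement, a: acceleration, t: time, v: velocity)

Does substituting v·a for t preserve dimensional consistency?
No

[t] = [T] and [v·a] = [L^2 T^-3]. These differ, so the substitution replaces a quantity by one of different dimensions and the result x = ½a(va)² has LHS [L] vs RHS [L^5 T^-8] — inconsistent.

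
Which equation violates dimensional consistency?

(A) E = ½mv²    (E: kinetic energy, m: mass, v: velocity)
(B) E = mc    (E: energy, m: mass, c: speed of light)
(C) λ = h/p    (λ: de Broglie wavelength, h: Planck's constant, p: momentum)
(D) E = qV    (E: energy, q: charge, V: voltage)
(B) E = mc

The equation (B) E = mc is dimensionally incorrect.

LHS (E): [L^2 M T^-2]
RHS (mc): [L M T^-1] ✗

The dimensions do not match. The other three equations balance.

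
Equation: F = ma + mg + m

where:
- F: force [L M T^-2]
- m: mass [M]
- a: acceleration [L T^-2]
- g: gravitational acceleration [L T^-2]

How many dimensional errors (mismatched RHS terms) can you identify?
1

LHS F: [L M T^-2]
- ma: [L M T^-2] ✓
- mg: [L M T^-2] ✓
- m: [M] ✗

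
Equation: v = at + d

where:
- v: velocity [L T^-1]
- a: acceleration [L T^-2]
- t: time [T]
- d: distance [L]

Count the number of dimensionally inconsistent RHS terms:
1

LHS v: [L T^-1]
- at: [L T^-1] ✓
- d: [L] ✗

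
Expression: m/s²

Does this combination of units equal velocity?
No

The expression m/s² has dimensions [L T^-2], but velocity has dimensions [L T^-1].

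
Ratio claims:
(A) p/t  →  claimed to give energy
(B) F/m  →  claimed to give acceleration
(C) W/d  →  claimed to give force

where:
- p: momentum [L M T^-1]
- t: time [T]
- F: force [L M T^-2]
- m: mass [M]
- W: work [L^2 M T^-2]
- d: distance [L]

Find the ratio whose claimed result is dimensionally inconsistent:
(A) p/t does not give energy

(A) p/t: [L M T^-2] ≠ energy [L^2 M T^-2] ✗
(B) F/m: [L T^-2] = acceleration [L T^-2] ✓
(C) W/d: [L M T^-2] = force [L M T^-2] ✓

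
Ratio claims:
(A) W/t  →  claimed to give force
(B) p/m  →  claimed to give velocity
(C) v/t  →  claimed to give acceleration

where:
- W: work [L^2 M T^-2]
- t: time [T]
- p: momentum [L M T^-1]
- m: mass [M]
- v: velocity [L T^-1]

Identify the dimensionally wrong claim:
(A) W/t does not give force

(A) W/t: [L^2 M T^-3] ≠ force [L M T^-2] ✗
(B) p/m: [L T^-1] = velocity [L T^-1] ✓
(C) v/t: [L T^-2] = acceleration [L T^-2] ✓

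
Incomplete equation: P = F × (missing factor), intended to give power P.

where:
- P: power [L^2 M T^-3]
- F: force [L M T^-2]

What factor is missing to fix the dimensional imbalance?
v (velocity), dimensions [L T^-1]

P has dimensions [L^2 M T^-3] and F has dimensions [L M T^-2].
The missing factor must have dimensions [L^2 M T^-3] / [L M T^-2] = [L T^-1], i.e. velocity (v).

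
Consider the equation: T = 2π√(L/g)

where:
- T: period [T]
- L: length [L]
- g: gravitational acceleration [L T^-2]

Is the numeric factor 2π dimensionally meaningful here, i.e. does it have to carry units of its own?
No

T has dimensions [T] and √(L/g) already has dimensions [T], so the equation balances without 2π contributing any dimensions. 2π is a pure (dimensionless) number; changing or removing it would not affect dimensional consistency.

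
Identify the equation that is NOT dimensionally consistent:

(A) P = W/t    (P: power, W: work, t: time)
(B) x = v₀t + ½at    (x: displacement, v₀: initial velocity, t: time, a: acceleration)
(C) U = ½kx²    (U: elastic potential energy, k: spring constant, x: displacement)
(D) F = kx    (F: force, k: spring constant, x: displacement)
(B) x = v₀t + ½at

The equation (B) x = v₀t + ½at is dimensionally incorrect.

LHS (x): [L]
RHS terms:
  - v₀t: [L] ✓
  - ½at: [L T^-1] ✗ (does not match LHS)

The dimensions do not match. The other three equations balance.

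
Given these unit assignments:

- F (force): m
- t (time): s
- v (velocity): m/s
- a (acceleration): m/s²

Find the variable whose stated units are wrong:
F

The variable F (force) should have units N, not m.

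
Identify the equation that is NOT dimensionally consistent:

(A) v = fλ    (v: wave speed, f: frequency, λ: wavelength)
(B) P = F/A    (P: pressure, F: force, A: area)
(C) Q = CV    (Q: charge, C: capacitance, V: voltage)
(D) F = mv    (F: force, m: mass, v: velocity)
(D) F = mv

The equation (D) F = mv is dimensionally incorrect.

LHS (F): [L M T^-2]
RHS (mv): [L M T^-1] ✗

The dimensions do not match. The other three equations balance.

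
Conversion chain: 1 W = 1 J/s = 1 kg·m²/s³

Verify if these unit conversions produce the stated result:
The chain is correct (no errors).

Correct: Watt is Joule per second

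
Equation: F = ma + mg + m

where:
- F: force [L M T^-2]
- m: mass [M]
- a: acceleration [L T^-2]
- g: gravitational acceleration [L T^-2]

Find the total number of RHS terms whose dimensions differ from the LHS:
1

LHS F: [L M T^-2]
- ma: [L M T^-2] ✓
- mg: [L M T^-2] ✓
- m: [M] ✗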